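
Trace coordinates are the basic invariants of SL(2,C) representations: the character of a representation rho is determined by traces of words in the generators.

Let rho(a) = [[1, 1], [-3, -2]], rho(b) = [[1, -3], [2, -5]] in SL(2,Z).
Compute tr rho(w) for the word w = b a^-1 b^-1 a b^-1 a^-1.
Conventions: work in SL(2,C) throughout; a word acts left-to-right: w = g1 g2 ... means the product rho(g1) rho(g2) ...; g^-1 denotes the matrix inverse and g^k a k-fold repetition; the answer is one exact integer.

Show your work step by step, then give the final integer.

rho(b) = [[1, -3], [2, -5]]
... * rho(a^-1) = [[-2, -1], [3, 1]]  ->  [[-11, -4], [-19, -7]]
... * rho(b^-1) = [[-5, 3], [-2, 1]]  ->  [[63, -37], [109, -64]]
... * rho(a) = [[1, 1], [-3, -2]]  ->  [[174, 137], [301, 237]]
... * rho(b^-1) = [[-5, 3], [-2, 1]]  ->  [[-1144, 659], [-1979, 1140]]
... * rho(a^-1) = [[-2, -1], [3, 1]]  ->  [[4265, 1803], [7378, 3119]]
tr = 4265 + 3119 = 7384

7384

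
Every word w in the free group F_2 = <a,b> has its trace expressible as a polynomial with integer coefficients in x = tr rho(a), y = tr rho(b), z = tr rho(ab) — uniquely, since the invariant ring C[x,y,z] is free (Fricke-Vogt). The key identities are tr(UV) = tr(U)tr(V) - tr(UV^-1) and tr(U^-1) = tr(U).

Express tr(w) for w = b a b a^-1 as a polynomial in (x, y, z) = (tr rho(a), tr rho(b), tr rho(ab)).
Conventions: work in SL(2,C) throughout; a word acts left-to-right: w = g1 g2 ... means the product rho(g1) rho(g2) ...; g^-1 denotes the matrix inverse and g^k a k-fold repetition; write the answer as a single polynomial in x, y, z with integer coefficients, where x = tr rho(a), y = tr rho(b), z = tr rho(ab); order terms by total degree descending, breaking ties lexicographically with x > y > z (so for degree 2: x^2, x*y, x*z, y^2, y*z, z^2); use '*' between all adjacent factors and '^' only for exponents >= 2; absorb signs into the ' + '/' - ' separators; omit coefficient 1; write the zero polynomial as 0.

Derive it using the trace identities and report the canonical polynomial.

tr(b a b) = tr(b)*tr(a b) - tr(a) = y*z - x
apply: tr(b a b a) = tr(b a)*tr(b a) - tr(1) = z^2 - 2
tr(b a b a^-1) = tr(b a b)*tr(a) - tr(b a b a) = x*y*z - x^2 - z^2 + 2

x*y*z - x^2 - z^2 + 2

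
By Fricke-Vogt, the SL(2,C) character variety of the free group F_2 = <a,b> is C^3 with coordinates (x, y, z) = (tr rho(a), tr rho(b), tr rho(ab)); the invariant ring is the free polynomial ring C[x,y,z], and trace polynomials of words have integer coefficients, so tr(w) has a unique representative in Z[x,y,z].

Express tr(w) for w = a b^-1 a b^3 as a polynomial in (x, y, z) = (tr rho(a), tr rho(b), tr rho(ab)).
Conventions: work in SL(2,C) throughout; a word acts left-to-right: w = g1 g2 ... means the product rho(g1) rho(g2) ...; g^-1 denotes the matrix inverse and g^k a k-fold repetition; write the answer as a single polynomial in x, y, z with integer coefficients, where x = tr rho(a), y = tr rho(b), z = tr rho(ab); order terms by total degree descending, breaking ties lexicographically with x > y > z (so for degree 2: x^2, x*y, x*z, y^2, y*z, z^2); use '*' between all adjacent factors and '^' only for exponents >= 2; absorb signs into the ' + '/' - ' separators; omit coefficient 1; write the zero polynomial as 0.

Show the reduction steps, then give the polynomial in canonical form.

x*y^3*z - x^2*y^2 - y^4 - y^2*z^2 + 4*y^2 + z^2 - 2

trace(b^2 a) = trace(b) * trace(a b) - trace(a) = y*z - x
reduce: trace(b^2) = trace(b) * trace(b) - trace(1) = y^2 - 2
trace(a^2 b^2) = trace(a) * trace(b^2 a) - trace(b^2) = x*y*z - x^2 - y^2 + 2
reduce: trace(a^2 b) = trace(a) * trace(b a) - trace(b) = x*z - y
reduce: trace(a b^3 a) = trace(b) * trace(a^2 b^2) - trace(a^2 b) = x*y^2*z - x^2*y - y^3 - x*z + 3*y
reduce: trace(a b a b) = trace(a b) * trace(a b) - trace(1)   [split at repeated a] = z^2 - 2
reduce: trace(b a b a b) = trace(b) * trace(a b a b) - trace(a b a) = y*z^2 - x*z - y
reduce: trace(a b^3 a b) = trace(b) * trace(b a b a b) - trace(b a b a) = y^2*z^2 - x*y*z - y^2 - z^2 + 2
trace(a b^-1 a b^3) = trace(a b^3 a) * trace(b) - trace(a b^3 a b) = x*y^3*z - x^2*y^2 - y^4 - y^2*z^2 + 4*y^2 + z^2 - 2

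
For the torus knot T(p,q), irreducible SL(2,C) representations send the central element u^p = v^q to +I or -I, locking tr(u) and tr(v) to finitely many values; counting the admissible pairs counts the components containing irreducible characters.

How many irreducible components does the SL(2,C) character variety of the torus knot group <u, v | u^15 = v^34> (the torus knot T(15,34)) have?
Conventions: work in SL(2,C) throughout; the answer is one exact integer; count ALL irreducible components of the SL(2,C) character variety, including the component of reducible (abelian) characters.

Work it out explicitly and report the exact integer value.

232

Gamma = < u, v | u^15 = v^34 > (torus knot T(15,34)); the central element u^15 = v^34 acts as +I or -I in any irreducible SL(2,C) representation.
So on each irreducible component the traces are pinned: tr(u) = 2*cos(pi*alpha/15) with 1 <= alpha <= 14, tr(v) = 2*cos(pi*beta/34) with 1 <= beta <= 33.
The two central values (-1)^alpha I and (-1)^beta I must be the same matrix, so alpha and beta share a parity.
count pairs: odd alpha (7 choices) x odd beta (17), plus even alpha (7) x even beta (16): 7*17 + 7*16 = 231.
Total: 231 irreducible-character components + 1 reducible (abelian) component = 232.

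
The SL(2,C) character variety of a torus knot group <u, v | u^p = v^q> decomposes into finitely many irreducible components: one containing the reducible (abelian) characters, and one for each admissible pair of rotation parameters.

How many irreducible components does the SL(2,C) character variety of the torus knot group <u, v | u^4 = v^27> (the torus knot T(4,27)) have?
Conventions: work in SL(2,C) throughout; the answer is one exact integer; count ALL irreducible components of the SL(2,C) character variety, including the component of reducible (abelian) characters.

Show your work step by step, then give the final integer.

For T(4,27): irreducibility forces the central element u^4 = v^27 to one of +I, -I.
On an irreducible component, tr(u) is locked at 2*cos(pi*alpha/4) for some alpha in 1..3, and tr(v) at 2*cos(pi*beta/27) for some beta in 1..26.
u^4 = (-1)^alpha I and v^27 = (-1)^beta I must agree, so alpha and beta have equal parity.
Enumerate parity-matched pairs: 2*13 odd-odd plus 1*13 even-even gives 39.
Total: 39 irreducible-character components + 1 reducible (abelian) component = 40.

40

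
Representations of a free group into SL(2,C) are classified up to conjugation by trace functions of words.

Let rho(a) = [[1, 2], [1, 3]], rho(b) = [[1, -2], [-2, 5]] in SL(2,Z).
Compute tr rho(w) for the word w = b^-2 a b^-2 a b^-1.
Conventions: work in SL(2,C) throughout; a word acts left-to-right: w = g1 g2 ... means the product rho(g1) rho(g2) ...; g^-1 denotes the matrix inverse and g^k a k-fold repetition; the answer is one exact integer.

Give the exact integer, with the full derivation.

rho(b^-1) = [[5, 2], [2, 1]]
... * rho(b^-1) = [[5, 2], [2, 1]]  ->  [[29, 12], [12, 5]]
... * rho(a) = [[1, 2], [1, 3]]  ->  [[41, 94], [17, 39]]
... * rho(b^-1) = [[5, 2], [2, 1]]  ->  [[393, 176], [163, 73]]
... * rho(b^-1) = [[5, 2], [2, 1]]  ->  [[2317, 962], [961, 399]]
... * rho(a) = [[1, 2], [1, 3]]  ->  [[3279, 7520], [1360, 3119]]
... * rho(b^-1) = [[5, 2], [2, 1]]  ->  [[31435, 14078], [13038, 5839]]
tr = 31435 + 5839 = 37274

37274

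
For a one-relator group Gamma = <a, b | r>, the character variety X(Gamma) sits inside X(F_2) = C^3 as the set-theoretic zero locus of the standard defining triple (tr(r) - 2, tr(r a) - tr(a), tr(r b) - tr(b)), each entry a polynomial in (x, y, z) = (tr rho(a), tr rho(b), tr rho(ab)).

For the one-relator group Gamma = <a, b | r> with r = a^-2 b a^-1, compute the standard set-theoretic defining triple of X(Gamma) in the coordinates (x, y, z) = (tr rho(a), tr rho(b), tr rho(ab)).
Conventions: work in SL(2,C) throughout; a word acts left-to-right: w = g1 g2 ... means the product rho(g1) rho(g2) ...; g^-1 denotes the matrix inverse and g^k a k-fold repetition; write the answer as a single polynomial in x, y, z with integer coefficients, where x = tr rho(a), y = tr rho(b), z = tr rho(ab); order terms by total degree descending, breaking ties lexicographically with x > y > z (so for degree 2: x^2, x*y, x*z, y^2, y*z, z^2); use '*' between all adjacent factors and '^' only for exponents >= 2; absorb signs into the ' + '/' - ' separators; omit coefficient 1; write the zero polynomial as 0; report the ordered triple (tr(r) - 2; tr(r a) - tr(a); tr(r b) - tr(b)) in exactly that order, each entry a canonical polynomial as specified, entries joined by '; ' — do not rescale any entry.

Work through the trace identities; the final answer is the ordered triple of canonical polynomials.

x^3*y - x^2*z - 2*x*y + z - 2; x^2*y - x*z - x - y; x^3*y^2 - 2*x^2*y*z - x*y^2 + x*z^2 + y*z - x - y

trace(b a^-1) = trace(b)*trace(a) - trace(b a) = x*y - z
trace(a^-1 b a^-1) = trace(b a^-1)*trace(a) - trace(b) = x^2*y - x*z - y
trace(a^-2 b a^-1) = trace(a^-1 b a^-1)*trace(a) - trace(a^-1 b) = x^3*y - x^2*z - 2*x*y + z
trace(b^2) = trace(b)*trace(b) - trace(1) = y^2 - 2
trace(b^2 a) = trace(b)*trace(a b) - trace(a) = y*z - x
trace(b^2 a^-1) = trace(b^2)*trace(a) - trace(b^2 a) = x*y^2 - y*z - x
trace(b a^-2 b) = trace(b^2 a^-1)*trace(a) - trace(b^2) = x^2*y^2 - x*y*z - x^2 - y^2 + 2
trace(b a b a) = trace(b a)*trace(b a) - trace(1) = z^2 - 2
trace(a^-1 b a b) = trace(b a b)*trace(a) - trace(b a b a) = x*y*z - x^2 - z^2 + 2
trace(b a^-2 b a) = trace(a^-1 b a b)*trace(a) - trace(a^-1 b a b a) = x^2*y*z - x^3 - x*z^2 - y*z + 3*x
trace(a^-2 b a^-1 b) = trace(b a^-2 b)*trace(a) - trace(b a^-2 b a) = x^3*y^2 - 2*x^2*y*z - x*y^2 + x*z^2 + y*z - x
assemble the triple (trace(r) - 2; trace(r a) - x; trace(r b) - y)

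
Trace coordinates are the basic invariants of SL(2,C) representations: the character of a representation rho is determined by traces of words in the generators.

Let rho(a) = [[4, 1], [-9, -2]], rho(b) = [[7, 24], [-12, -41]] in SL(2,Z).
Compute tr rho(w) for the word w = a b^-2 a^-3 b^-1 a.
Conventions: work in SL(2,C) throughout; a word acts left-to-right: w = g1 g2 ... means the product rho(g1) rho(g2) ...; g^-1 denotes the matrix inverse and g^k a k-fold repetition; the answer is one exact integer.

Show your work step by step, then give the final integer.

1303202

rho(a) = [[4, 1], [-9, -2]]
... * rho(b^-1) = [[-41, -24], [12, 7]]  ->  [[-152, -89], [345, 202]]
... * rho(b^-1) = [[-41, -24], [12, 7]]  ->  [[5164, 3025], [-11721, -6866]]
... * rho(a^-1) = [[-2, -1], [9, 4]]  ->  [[16897, 6936], [-38352, -15743]]
... * rho(a^-1) = [[-2, -1], [9, 4]]  ->  [[28630, 10847], [-64983, -24620]]
... * rho(a^-1) = [[-2, -1], [9, 4]]  ->  [[40363, 14758], [-91614, -33497]]
... * rho(b^-1) = [[-41, -24], [12, 7]]  ->  [[-1477787, -865406], [3354210, 1964257]]
... * rho(a) = [[4, 1], [-9, -2]]  ->  [[1877506, 253025], [-4261473, -574304]]
tr = 1877506 + -574304 = 1303202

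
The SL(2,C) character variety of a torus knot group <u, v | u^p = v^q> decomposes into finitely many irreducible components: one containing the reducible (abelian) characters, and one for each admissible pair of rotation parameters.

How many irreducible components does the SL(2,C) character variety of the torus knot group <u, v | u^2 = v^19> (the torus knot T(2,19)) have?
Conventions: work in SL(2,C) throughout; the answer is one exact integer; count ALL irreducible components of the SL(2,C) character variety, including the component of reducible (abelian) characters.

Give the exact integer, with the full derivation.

10

For T(2,19): irreducibility forces the central element u^2 = v^19 to one of +I, -I.
On an irreducible component, tr(u) is locked at 2*cos(pi*alpha/2) for some alpha in 1..1, and tr(v) at 2*cos(pi*beta/19) for some beta in 1..18.
The two central values (-1)^alpha I and (-1)^beta I must be the same matrix, so alpha and beta share a parity.
count pairs: odd alpha (1 choices) x odd beta (9), plus even alpha (0) x even beta (9): 1*9 + 0*9 = 9.
That is 9 components of irreducible characters, and with the reducible (abelian) component the total is 10.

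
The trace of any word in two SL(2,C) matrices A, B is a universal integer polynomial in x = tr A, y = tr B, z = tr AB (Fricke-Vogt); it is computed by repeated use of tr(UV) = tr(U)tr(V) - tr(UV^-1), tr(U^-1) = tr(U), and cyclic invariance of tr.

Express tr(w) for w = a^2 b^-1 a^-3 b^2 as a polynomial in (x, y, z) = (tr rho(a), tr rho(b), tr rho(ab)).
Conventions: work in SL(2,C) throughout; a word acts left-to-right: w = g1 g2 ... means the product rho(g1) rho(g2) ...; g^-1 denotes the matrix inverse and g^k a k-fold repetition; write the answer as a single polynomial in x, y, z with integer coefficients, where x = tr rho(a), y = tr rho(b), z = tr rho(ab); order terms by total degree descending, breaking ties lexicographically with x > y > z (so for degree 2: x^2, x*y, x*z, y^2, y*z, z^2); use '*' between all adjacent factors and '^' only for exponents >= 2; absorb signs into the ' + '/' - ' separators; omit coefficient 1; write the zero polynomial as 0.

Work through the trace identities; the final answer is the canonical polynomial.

tr(b^2) = tr(b) tr(b) - tr(1)  (reduce the b square) = y^2 - 2
tr(b^2 a) = tr(b) tr(a b) - tr(a)  (reduce the b square) = y*z - x
tr(a^-1 b^2) = tr(b^2) tr(a) - tr(b^2 a)  (eliminate a^-1) = x*y^2 - y*z - x
tr(b^3 a) = tr(b) tr(a b^2) - tr(a b)  (reduce the b square) = y^2*z - x*y - z
tr(b^3) = tr(b) tr(b^2) - tr(b)  (reduce the b square) = y^3 - 3*y
tr(b^2 a^2 b) = tr(a) tr(b^3 a) - tr(b^3)  (reduce the a square) = x*y^2*z - x^2*y - y^3 - x*z + 3*y
tr(a b a b) = tr(a b) tr(a b) - tr(1)  (split on a) = z^2 - 2
tr(a b a) = tr(a) tr(b a) - tr(b)  (reduce the a square) = x*z - y
tr(b a b^2 a) = tr(b) tr(a b a b) - tr(a b a)  (reduce the b square) = y*z^2 - x*z - y
tr(b^2 a^2 b a) = tr(a) tr(b a b^2 a) - tr(b a b^2)  (reduce the a square) = x*y*z^2 - x^2*z - y^2*z + z
tr(a^-1 b^2 a^2 b) = tr(b^2 a^2 b) tr(a) - tr(b^2 a^2 b a)  (eliminate a^-1) = x^2*y^2*z - x^3*y - x*y^3 - x*y*z^2 + y^2*z + 3*x*y - z
tr(a^-1 b^2 a^2 b a^-1) = tr(a^-1 b^2 a^2 b) tr(a) - tr(a^-1 b^2 a^2 b a)  (eliminate a^-1) = x^3*y^2*z - x^4*y - x^2*y^3 - x^2*y*z^2 + 4*x^2*y + y^3 - 3*y
tr(a^-3 b^2 a^2 b) = tr(a^-1 b^2 a^2 b a^-1) tr(a) - tr(a^-1 b^2 a^2 b)  (eliminate a^-1) = x^4*y^2*z - x^5*y - x^3*y^3 - x^3*y*z^2 - x^2*y^2*z + 5*x^3*y + 2*x*y^3 + x*y*z^2 - y^2*z - 6*x*y + z
tr(a^2 b^-1 a^-3 b^2) = tr(a^-3 b^2 a^2) tr(b) - tr(a^-3 b^2 a^2 b)  (eliminate b^-1) = -x^4*y^2*z + x^5*y + x^3*y^3 + x^3*y*z^2 + x^2*y^2*z - 5*x^3*y - x*y^3 - x*y*z^2 + 5*x*y - z

-x^4*y^2*z + x^5*y + x^3*y^3 + x^3*y*z^2 + x^2*y^2*z - 5*x^3*y - x*y^3 - x*y*z^2 + 5*x*y - z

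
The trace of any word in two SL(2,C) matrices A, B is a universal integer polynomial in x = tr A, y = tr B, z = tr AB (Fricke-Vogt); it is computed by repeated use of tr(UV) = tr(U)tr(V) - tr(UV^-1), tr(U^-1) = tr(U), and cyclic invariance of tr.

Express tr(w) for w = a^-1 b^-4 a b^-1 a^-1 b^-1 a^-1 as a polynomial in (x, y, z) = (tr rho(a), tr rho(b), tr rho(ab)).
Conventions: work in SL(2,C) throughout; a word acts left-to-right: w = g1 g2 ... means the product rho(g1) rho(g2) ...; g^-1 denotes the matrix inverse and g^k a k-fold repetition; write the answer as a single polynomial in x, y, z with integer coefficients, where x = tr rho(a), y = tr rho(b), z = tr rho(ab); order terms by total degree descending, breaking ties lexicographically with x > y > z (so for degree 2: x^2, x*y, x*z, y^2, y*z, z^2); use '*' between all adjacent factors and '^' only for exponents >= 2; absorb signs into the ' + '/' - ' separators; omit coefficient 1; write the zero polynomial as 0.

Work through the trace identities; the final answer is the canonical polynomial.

x^2*y^4*z^2 - x^3*y^3*z - x*y^5*z - x*y^3*z^3 - 2*x^2*y^2*z^2 + y^4*z^2 + 2*x^3*y*z + 5*x*y^3*z + 2*x*y*z^3 - y^4 - 3*y^2*z^2 - 6*x*y*z + 4*y^2 + z^2 - 2

reduce: tr(b^-1 a) = tr(a) tr(b) - tr(a b)   [inverse elimination on b] = x*y - z
reduce: tr(b^-2 a) = tr(b^-1 a) tr(b) - tr(b^-1 a b)   [inverse elimination on b] = x*y^2 - y*z - x
tr(b^-1 a b^-2) = tr(b^-2 a) tr(b) - tr(b^-2 a b)   [inverse elimination on b] = x*y^3 - y^2*z - 2*x*y + z
so tr(b^-3 a b^-1) = tr(b^-1 a b^-2) tr(b) - tr(b^-1 a b^-1)   [inverse elimination on b] = x*y^4 - y^3*z - 3*x*y^2 + 2*y*z + x
tr(a^2) = tr(a) tr(a) - tr(1)   [square of a] = x^2 - 2
tr(a^2 b) = tr(a) tr(b a) - tr(b)   [square of a] = x*z - y
reduce: tr(a b^-1 a) = tr(a^2) tr(b) - tr(a^2 b)   [inverse elimination on b] = x^2*y - x*z - y
so tr(a b a b) = tr(a b) tr(a b) - tr(1)   [split at a repeated a] = z^2 - 2
reduce: tr(a b^-1 a b) = tr(a b a) tr(b) - tr(a b a b)   [inverse elimination on b] = x*y*z - y^2 - z^2 + 2
tr(a b^-1 a b^-1) = tr(a b^-1 a) tr(b) - tr(a b^-1 a b)   [inverse elimination on b] = x^2*y^2 - 2*x*y*z + z^2 - 2
reduce: tr(b^-2 a b^-1 a) = tr(a b^-1 a b^-1) tr(b) - tr(a b^-1 a)   [inverse elimination on b] = x^2*y^3 - 2*x*y^2*z - x^2*y + y*z^2 + x*z - y
tr(b^-3 a b^-1 a) = tr(b^-2 a b^-1 a) tr(b) - tr(b^-2 a b^-1 a b)   [inverse elimination on b] = x^2*y^4 - 2*x*y^3*z - 2*x^2*y^2 + y^2*z^2 + 3*x*y*z - y^2 - z^2 + 2
tr(a^-1 b^-3 a b^-1) = tr(b^-3 a b^-1) tr(a) - tr(b^-3 a b^-1 a)   [inverse elimination on a] = x*y^3*z - x^2*y^2 - y^2*z^2 - x*y*z + x^2 + y^2 + z^2 - 2
tr(a b^-1 a^-2 b^-3) = tr(a^-1 b^-3 a b^-1) tr(a) - tr(a^-1 b^-3 a b^-1 a)   [inverse elimination on a] = x^2*y^3*z - x^3*y^2 - x*y^4 - x*y^2*z^2 - x^2*y*z + y^3*z + x^3 + 4*x*y^2 + x*z^2 - 2*y*z - 3*x
tr(b^-2) = tr(b^-1) tr(b) - tr(1)   [inverse elimination on b] = y^2 - 2
so tr(a^-1 b^-2) = tr(b^-2) tr(a) - tr(b^-2 a)   [inverse elimination on a] = y*z - x
tr(a^-1 b a b) = tr(b a b) tr(a) - tr(b a b a)   [inverse elimination on a] = x*y*z - x^2 - z^2 + 2
so tr(a b a^-2 b) = tr(a^-1 b a b) tr(a) - tr(a^-1 b a b a)   [inverse elimination on a] = x^2*y*z - x^3 - x*z^2 - y*z + 3*x
so tr(a b a^-2 b^-1) = tr(a b a^-2) tr(b) - tr(a b a^-2 b)   [inverse elimination on b] = -x^2*y*z + x^3 + x*y^2 + x*z^2 - 3*x
reduce: tr(a^-2 b^-2 a b) = tr(a b a^-2 b^-1) tr(b) - tr(a b a^-2)   [inverse elimination on b] = -x^2*y^2*z + x^3*y + x*y^3 + x*y*z^2 - 4*x*y + z
tr(a b^-1 a^-2 b^-2) = tr(a^-2 b^-2 a) tr(b) - tr(a^-2 b^-2 a b)   [inverse elimination on b] = x^2*y^2*z - x^3*y - x*y^3 - x*y*z^2 + y^2*z + 3*x*y - z
so tr(a^-1 b^-4 a b^-1 a^-1) = tr(a b^-1 a^-2 b^-3) tr(b) - tr(a b^-1 a^-2 b^-2)   [inverse elimination on b] = x^2*y^4*z - x^3*y^3 - x*y^5 - x*y^3*z^2 - 2*x^2*y^2*z + y^4*z + 2*x^3*y + 5*x*y^3 + 2*x*y*z^2 - 3*y^2*z - 6*x*y + z
reduce: tr(b a^2 b) = tr(b) tr(a^2 b) - tr(a^2)   [square of b] = x*y*z - x^2 - y^2 + 2
tr(b a^2 b a) = tr(a) tr(b a b a) - tr(b a b)   [square of a] = x*z^2 - y*z - x
tr(a b a^-1 b a) = tr(b a^2 b) tr(a) - tr(b a^2 b a)   [inverse elimination on a] = x^2*y*z - x^3 - x*y^2 - x*z^2 + y*z + 3*x
tr(b a b a b) = tr(b) tr(a b a b) - tr(a b a)   [square of b] = y*z^2 - x*z - y
so tr(b a b a b a) = tr(a b) tr(a b a b) - tr(a^-1 b^-1)   [split at a repeated a] = z^3 - 3*z
tr(a b a^-1 b a b) = tr(b a b a b) tr(a) - tr(b a b a b a)   [inverse elimination on a] = x*y*z^2 - x^2*z - z^3 - x*y + 3*z
tr(b a^-1 b a b^-1 a) = tr(a b a^-1 b a) tr(b) - tr(a b a^-1 b a b)   [inverse elimination on b] = x^2*y^2*z - x^3*y - x*y^3 - 2*x*y*z^2 + x^2*z + y^2*z + z^3 + 4*x*y - 3*z
tr(a b^-1 a^-1 b a^-1 b) = tr(b a^-1 b a b^-1) tr(a) - tr(b a^-1 b a b^-1 a)   [inverse elimination on a] = -x^2*y^2*z + x^3*y + x*y^3 + 2*x*y*z^2 - x^2*z - y^2*z - z^3 - 3*x*y + 3*z
tr(b^-1 a b^-1 a^-1 b a^-1) = tr(a b^-1 a^-1 b a^-1) tr(b) - tr(a b^-1 a^-1 b a^-1 b)   [inverse elimination on b] = x^2*y^2*z - x^3*y - x*y^3 - 2*x*y*z^2 + x^2*z + y^2*z + z^3 + 4*x*y - 3*z
tr(b^-1 a b^-1 a^-1 b a^-1 b^-1) = tr(b^-1 a b^-1 a^-1 b a^-1) tr(b) - tr(b^-1 a b^-1 a^-1 b a^-1 b)   [inverse elimination on b] = x^2*y^3*z - x^3*y^2 - x*y^4 - 2*x*y^2*z^2 + x^2*y*z + y^3*z + y*z^3 + 4*x*y^2 - 3*y*z - x
reduce: tr(a b^-1 a^-1 b a^-1 b^-3) = tr(b^-1 a b^-1 a^-1 b a^-1 b^-1) tr(b) - tr(b^-1 a b^-1 a^-1 b a^-1)   [inverse elimination on b] = x^2*y^4*z - x^3*y^3 - x*y^5 - 2*x*y^3*z^2 + y^4*z + y^2*z^3 + x^3*y + 5*x*y^3 + 2*x*y*z^2 - x^2*z - 4*y^2*z - z^3 - 5*x*y + 3*z
so tr(a^-1 b^-4 a b^-1 a^-1 b) = tr(a b^-1 a^-1 b a^-1 b^-3) tr(b) - tr(a b^-1 a^-1 b a^-1 b^-2)   [inverse elimination on b] = x^2*y^5*z - x^3*y^4 - x*y^6 - 2*x*y^4*z^2 - x^2*y^3*z + y^5*z + y^3*z^3 + 2*x^3*y^2 + 6*x*y^4 + 4*x*y^2*z^2 - 2*x^2*y*z - 5*y^3*z - 2*y*z^3 - 9*x*y^2 + 6*y*z + x
so tr(a^-1 b^-4 a b^-1 a^-1 b^-1) = tr(a^-1 b^-4 a b^-1 a^-1) tr(b) - tr(a^-1 b^-4 a b^-1 a^-1 b)   [inverse elimination on b] = x*y^4*z^2 - x^2*y^3*z - y^3*z^3 - x*y^4 - 2*x*y^2*z^2 + 2*x^2*y*z + 2*y^3*z + 2*y*z^3 + 3*x*y^2 - 5*y*z - x
tr(b^-3) = tr(b^-2) tr(b) - tr(b^-1)   [inverse elimination on b] = y^3 - 3*y
tr(b^-4) = tr(b^-3) tr(b) - tr(b^-2)   [inverse elimination on b] = y^4 - 4*y^2 + 2
tr(b^-5) = tr(b^-4) tr(b) - tr(b^-3)   [inverse elimination on b] = y^5 - 5*y^3 + 5*y
reduce: tr(a b a b^-2) = tr(a b a b^-1) tr(b) - tr(a b a)   [inverse elimination on b] = x*y^2*z - y^3 - y*z^2 - x*z + 3*y
tr(a b a b^-3) = tr(a b a b^-2) tr(b) - tr(a b a b^-1)   [inverse elimination on b] = x*y^3*z - y^4 - y^2*z^2 - 2*x*y*z + 4*y^2 + z^2 - 2
so tr(b^-4 a b a) = tr(a b a b^-3) tr(b) - tr(a b a b^-2)   [inverse elimination on b] = x*y^4*z - y^5 - y^3*z^2 - 3*x*y^2*z + 5*y^3 + 2*y*z^2 + x*z - 5*y
tr(b^-5 a b a) = tr(b^-4 a b a) tr(b) - tr(b^-4 a b a b)   [inverse elimination on b] = x*y^5*z - y^6 - y^4*z^2 - 4*x*y^3*z + 6*y^4 + 3*y^2*z^2 + 3*x*y*z - 9*y^2 - z^2 + 2
tr(a^-1 b^-5 a b) = tr(b^-5 a b) tr(a) - tr(b^-5 a b a)   [inverse elimination on a] = -x*y^5*z + x^2*y^4 + y^6 + y^4*z^2 + 3*x*y^3*z - 3*x^2*y^2 - 6*y^4 - 3*y^2*z^2 - x*y*z + x^2 + 9*y^2 + z^2 - 2
tr(b^-4 a b^-1 a^-1 b^-1) = tr(a^-1 b^-5 a) tr(b) - tr(a^-1 b^-5 a b)   [inverse elimination on b] = x*y^5*z - x^2*y^4 - y^4*z^2 - 3*x*y^3*z + 3*x^2*y^2 + y^4 + 3*y^2*z^2 + x*y*z - x^2 - 4*y^2 - z^2 + 2
so tr(a^-1 b^-4 a b^-1 a^-1 b^-1 a^-1) = tr(a^-1 b^-4 a b^-1 a^-1 b^-1) tr(a) - tr(a^-1 b^-4 a b^-1 a^-1 b^-1 a)   [inverse elimination on a] = x^2*y^4*z^2 - x^3*y^3*z - x*y^5*z - x*y^3*z^3 - 2*x^2*y^2*z^2 + y^4*z^2 + 2*x^3*y*z + 5*x*y^3*z + 2*x*y*z^3 - y^4 - 3*y^2*z^2 - 6*x*y*z + 4*y^2 + z^2 - 2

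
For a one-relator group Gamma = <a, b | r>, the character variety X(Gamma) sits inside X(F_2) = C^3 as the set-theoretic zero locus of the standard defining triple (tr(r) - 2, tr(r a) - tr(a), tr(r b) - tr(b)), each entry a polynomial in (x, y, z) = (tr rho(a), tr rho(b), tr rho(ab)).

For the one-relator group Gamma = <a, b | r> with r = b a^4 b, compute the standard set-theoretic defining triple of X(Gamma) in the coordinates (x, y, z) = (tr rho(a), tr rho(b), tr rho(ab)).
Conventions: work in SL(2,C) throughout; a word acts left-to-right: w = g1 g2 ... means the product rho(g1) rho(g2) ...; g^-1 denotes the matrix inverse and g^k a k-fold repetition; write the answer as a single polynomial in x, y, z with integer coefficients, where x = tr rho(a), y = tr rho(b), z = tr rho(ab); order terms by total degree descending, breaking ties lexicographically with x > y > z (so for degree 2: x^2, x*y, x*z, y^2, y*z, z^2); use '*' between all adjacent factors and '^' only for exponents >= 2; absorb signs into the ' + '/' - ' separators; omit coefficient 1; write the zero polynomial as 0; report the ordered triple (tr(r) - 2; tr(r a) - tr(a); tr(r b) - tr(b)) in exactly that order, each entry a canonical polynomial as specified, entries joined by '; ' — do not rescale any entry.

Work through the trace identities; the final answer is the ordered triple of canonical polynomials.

x^3*y*z - x^4 - x^2*y^2 - 2*x*y*z + 4*x^2 + y^2 - 4; x^3*z^2 - x^2*y*z - x^3 - 2*x*z^2 + y*z + 2*x; x^3*y^2*z - x^4*y - x^2*y^3 - x^3*z - 2*x*y^2*z + 5*x^2*y + y^3 + 2*x*z - 4*y

trace(b^2 a) = trace(b)*trace(a b) - trace(a)   [square of b] = y*z - x
trace(b^2) = trace(b)*trace(b) - trace(1)   [square of b] = y^2 - 2
trace(b^2 a^2) = trace(a)*trace(b^2 a) - trace(b^2)   [square of a] = x*y*z - x^2 - y^2 + 2
trace(a^2 b^2 a) = trace(a)*trace(b^2 a^2) - trace(b^2 a)   [square of a] = x^2*y*z - x^3 - x*y^2 - y*z + 3*x
apply: trace(b a^4 b) = trace(a)*trace(a^2 b^2 a) - trace(a^2 b^2)   [square of a] = x^3*y*z - x^4 - x^2*y^2 - 2*x*y*z + 4*x^2 + y^2 - 2
trace(b a b a) = trace(a b)*trace(a b) - trace(1)  (split on a) = z^2 - 2
trace(a b a b a) = trace(a)*trace(b a b a) - trace(b a b)  (reduce the a square) = x*z^2 - y*z - x
apply: trace(a^2 b a b a) = trace(a)*trace(a b a b a) - trace(a b a b)  (reduce the a square) = x^2*z^2 - x*y*z - x^2 - z^2 + 2
trace(b a^4 b a) = trace(a)*trace(a^2 b a b a) - trace(a^2 b a b)  (reduce the a square) = x^3*z^2 - x^2*y*z - x^3 - 2*x*z^2 + y*z + 3*x
use: trace(a b a) = trace(a)*trace(b a) - trace(b) = x*z - y
trace(a^3 b) = trace(a)*trace(a b a) - trace(a b) = x^2*z - x*y - z
trace(a b^3 a^2) = trace(b)*trace(a^3 b^2) - trace(a^3 b) = x^2*y^2*z - x^3*y - x*y^3 - x^2*z - y^2*z + 4*x*y + z
use: trace(b^3 a) = trace(b)*trace(b a b) - trace(b a) = y^2*z - x*y - z
apply: trace(b^3) = trace(b)*trace(b^2) - trace(b) = y^3 - 3*y
use: trace(a b^3 a) = trace(a)*trace(b^3 a) - trace(b^3) = x*y^2*z - x^2*y - y^3 - x*z + 3*y
trace(b a^4 b^2) = trace(a)*trace(a b^3 a^2) - trace(a b^3 a) = x^3*y^2*z - x^4*y - x^2*y^3 - x^3*z - 2*x*y^2*z + 5*x^2*y + y^3 + 2*x*z - 3*y
assemble the triple (trace(r) - 2; trace(r a) - x; trace(r b) - y)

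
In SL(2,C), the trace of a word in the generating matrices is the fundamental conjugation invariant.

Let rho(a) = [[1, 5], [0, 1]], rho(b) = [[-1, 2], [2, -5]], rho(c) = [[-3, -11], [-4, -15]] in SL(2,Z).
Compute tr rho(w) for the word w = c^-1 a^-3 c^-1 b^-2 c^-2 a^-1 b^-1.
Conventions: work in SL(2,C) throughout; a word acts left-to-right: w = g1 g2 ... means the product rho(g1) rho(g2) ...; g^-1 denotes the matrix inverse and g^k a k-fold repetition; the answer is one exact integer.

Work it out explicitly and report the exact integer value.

30690458

rho(c^-1) = [[-15, 11], [4, -3]]
... * rho(a^-1) = [[1, -5], [0, 1]]  ->  [[-15, 86], [4, -23]]
... * rho(a^-1) = [[1, -5], [0, 1]]  ->  [[-15, 161], [4, -43]]
... * rho(a^-1) = [[1, -5], [0, 1]]  ->  [[-15, 236], [4, -63]]
... * rho(c^-1) = [[-15, 11], [4, -3]]  ->  [[1169, -873], [-312, 233]]
... * rho(b^-1) = [[-5, -2], [-2, -1]]  ->  [[-4099, -1465], [1094, 391]]
... * rho(b^-1) = [[-5, -2], [-2, -1]]  ->  [[23425, 9663], [-6252, -2579]]
... * rho(c^-1) = [[-15, 11], [4, -3]]  ->  [[-312723, 228686], [83464, -61035]]
... * rho(c^-1) = [[-15, 11], [4, -3]]  ->  [[5605589, -4126011], [-1496100, 1101209]]
... * rho(a^-1) = [[1, -5], [0, 1]]  ->  [[5605589, -32153956], [-1496100, 8581709]]
... * rho(b^-1) = [[-5, -2], [-2, -1]]  ->  [[36279967, 20942778], [-9682918, -5589509]]
tr = 36279967 + -5589509 = 30690458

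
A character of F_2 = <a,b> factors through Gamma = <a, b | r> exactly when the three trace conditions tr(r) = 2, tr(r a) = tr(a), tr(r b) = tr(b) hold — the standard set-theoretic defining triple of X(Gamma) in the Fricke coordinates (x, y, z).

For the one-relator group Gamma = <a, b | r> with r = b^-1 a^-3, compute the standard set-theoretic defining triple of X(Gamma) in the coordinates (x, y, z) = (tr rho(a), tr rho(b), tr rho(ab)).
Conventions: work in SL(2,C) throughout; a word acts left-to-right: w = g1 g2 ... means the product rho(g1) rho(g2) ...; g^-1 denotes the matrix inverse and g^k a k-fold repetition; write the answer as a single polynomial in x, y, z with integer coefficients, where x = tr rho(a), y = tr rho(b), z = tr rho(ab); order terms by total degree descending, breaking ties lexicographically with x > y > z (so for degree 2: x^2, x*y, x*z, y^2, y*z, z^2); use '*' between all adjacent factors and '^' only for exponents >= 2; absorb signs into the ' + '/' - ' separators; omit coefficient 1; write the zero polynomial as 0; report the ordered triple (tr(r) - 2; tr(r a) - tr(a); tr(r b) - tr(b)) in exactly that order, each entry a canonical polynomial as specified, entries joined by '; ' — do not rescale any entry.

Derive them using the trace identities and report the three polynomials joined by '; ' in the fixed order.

tr(a^-1) = tr(a) = x
tr(a^-2) = tr(a^-1)*tr(a) - tr(1)  (eliminate a^-1) = x^2 - 2
tr(a^-1 b) = tr(b)*tr(a) - tr(b a)  (eliminate a^-1) = x*y - z
tr(a^-2 b) = tr(a^-1 b)*tr(a) - tr(a^-1 b a)  (eliminate a^-1) = x^2*y - x*z - y
tr(b^-1 a^-2) = tr(a^-2)*tr(b) - tr(a^-2 b)  (eliminate b^-1) = x*z - y
tr(b^-1 a^-3) = tr(b^-1 a^-2)*tr(a) - tr(b^-1 a^-1)  (eliminate a^-1) = x^2*z - x*y - z
tr(a^-3) = tr(a^-2)*tr(a) - tr(a^-1)   [inverse elimination on a] = x^3 - 3*x
assemble the triple (tr(r) - 2; tr(r a) - x; tr(r b) - y)

x^2*z - x*y - z - 2; x*z - x - y; x^3 - 3*x - y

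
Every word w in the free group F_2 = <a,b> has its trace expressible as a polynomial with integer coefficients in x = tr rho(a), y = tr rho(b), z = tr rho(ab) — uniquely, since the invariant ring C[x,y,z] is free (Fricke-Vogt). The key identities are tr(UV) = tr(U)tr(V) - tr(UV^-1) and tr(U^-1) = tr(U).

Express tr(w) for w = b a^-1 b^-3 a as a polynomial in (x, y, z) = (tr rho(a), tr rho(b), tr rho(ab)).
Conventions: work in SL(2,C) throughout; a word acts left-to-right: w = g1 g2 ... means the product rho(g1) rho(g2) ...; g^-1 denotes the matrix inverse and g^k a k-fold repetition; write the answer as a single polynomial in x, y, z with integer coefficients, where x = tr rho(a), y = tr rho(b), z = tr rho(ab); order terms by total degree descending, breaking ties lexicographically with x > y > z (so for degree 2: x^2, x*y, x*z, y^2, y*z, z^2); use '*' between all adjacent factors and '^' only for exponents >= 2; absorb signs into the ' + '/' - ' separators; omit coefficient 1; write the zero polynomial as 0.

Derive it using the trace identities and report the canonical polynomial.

apply: tr(b a b) = tr(b)*tr(a b) - tr(a) = y*z - x
use: tr(b a b a) = tr(a b)*tr(a b) - tr(1)   [split at repeated a] = z^2 - 2
tr(a b a^-1 b) = tr(b a b)*tr(a) - tr(b a b a) = x*y*z - x^2 - z^2 + 2
tr(a b a^-1 b^-1) = tr(a b a^-1)*tr(b) - tr(a b a^-1 b) = -x*y*z + x^2 + y^2 + z^2 - 2
tr(b^-2 a b a^-1) = tr(a b a^-1 b^-1)*tr(b) - tr(a b a^-1) = -x*y^2*z + x^2*y + y^3 + y*z^2 - 3*y
tr(b a^-1 b^-3 a) = tr(b^-2 a b a^-1)*tr(b) - tr(b^-2 a b a^-1 b) = -x*y^3*z + x^2*y^2 + y^4 + y^2*z^2 + x*y*z - x^2 - 4*y^2 - z^2 + 2

-x*y^3*z + x^2*y^2 + y^4 + y^2*z^2 + x*y*z - x^2 - 4*y^2 - z^2 + 2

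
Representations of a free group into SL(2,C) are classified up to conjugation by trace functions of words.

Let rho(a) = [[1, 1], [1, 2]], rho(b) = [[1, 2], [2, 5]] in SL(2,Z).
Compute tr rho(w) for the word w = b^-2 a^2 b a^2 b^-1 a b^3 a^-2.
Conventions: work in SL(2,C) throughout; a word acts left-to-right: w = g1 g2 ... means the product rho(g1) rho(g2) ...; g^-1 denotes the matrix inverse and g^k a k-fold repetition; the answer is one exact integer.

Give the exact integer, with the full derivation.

-225906

rho(b^-1) = [[5, -2], [-2, 1]]
... * rho(b^-1) = [[5, -2], [-2, 1]]  ->  [[29, -12], [-12, 5]]
... * rho(a) = [[1, 1], [1, 2]]  ->  [[17, 5], [-7, -2]]
... * rho(a) = [[1, 1], [1, 2]]  ->  [[22, 27], [-9, -11]]
... * rho(b) = [[1, 2], [2, 5]]  ->  [[76, 179], [-31, -73]]
... * rho(a) = [[1, 1], [1, 2]]  ->  [[255, 434], [-104, -177]]
... * rho(a) = [[1, 1], [1, 2]]  ->  [[689, 1123], [-281, -458]]
... * rho(b^-1) = [[5, -2], [-2, 1]]  ->  [[1199, -255], [-489, 104]]
... * rho(a) = [[1, 1], [1, 2]]  ->  [[944, 689], [-385, -281]]
... * rho(b) = [[1, 2], [2, 5]]  ->  [[2322, 5333], [-947, -2175]]
... * rho(b) = [[1, 2], [2, 5]]  ->  [[12988, 31309], [-5297, -12769]]
... * rho(b) = [[1, 2], [2, 5]]  ->  [[75606, 182521], [-30835, -74439]]
... * rho(a^-1) = [[2, -1], [-1, 1]]  ->  [[-31309, 106915], [12769, -43604]]
... * rho(a^-1) = [[2, -1], [-1, 1]]  ->  [[-169533, 138224], [69142, -56373]]
tr = -169533 + -56373 = -225906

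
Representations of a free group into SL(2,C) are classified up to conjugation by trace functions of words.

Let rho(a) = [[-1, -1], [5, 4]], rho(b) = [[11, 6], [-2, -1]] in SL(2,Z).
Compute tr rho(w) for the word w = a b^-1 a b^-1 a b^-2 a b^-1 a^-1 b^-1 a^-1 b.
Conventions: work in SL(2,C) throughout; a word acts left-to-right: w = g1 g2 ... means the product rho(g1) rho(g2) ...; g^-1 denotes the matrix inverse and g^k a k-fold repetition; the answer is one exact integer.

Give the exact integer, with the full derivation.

-41913803

rho(a) = [[-1, -1], [5, 4]]
... * rho(b^-1) = [[-1, -6], [2, 11]]  ->  [[-1, -5], [3, 14]]
... * rho(a) = [[-1, -1], [5, 4]]  ->  [[-24, -19], [67, 53]]
... * rho(b^-1) = [[-1, -6], [2, 11]]  ->  [[-14, -65], [39, 181]]
... * rho(a) = [[-1, -1], [5, 4]]  ->  [[-311, -246], [866, 685]]
... * rho(b^-1) = [[-1, -6], [2, 11]]  ->  [[-181, -840], [504, 2339]]
... * rho(b^-1) = [[-1, -6], [2, 11]]  ->  [[-1499, -8154], [4174, 22705]]
... * rho(a) = [[-1, -1], [5, 4]]  ->  [[-39271, -31117], [109351, 86646]]
... * rho(b^-1) = [[-1, -6], [2, 11]]  ->  [[-22963, -106661], [63941, 297000]]
... * rho(a^-1) = [[4, 1], [-5, -1]]  ->  [[441453, 83698], [-1229236, -233059]]
... * rho(b^-1) = [[-1, -6], [2, 11]]  ->  [[-274057, -1728040], [763118, 4811767]]
... * rho(a^-1) = [[4, 1], [-5, -1]]  ->  [[7543972, 1453983], [-21006363, -4048649]]
... * rho(b) = [[11, 6], [-2, -1]]  ->  [[80075726, 43809849], [-222972695, -121989529]]
tr = 80075726 + -121989529 = -41913803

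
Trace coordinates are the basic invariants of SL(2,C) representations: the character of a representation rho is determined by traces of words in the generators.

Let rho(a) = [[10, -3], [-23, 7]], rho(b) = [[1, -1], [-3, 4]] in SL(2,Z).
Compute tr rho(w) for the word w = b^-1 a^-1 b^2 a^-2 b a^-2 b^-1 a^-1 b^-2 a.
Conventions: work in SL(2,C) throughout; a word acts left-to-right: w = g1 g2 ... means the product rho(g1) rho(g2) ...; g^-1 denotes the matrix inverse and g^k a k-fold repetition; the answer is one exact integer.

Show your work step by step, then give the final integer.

rho(b^-1) = [[4, 1], [3, 1]]
... * rho(a^-1) = [[7, 3], [23, 10]]  ->  [[51, 22], [44, 19]]
... * rho(b) = [[1, -1], [-3, 4]]  ->  [[-15, 37], [-13, 32]]
... * rho(b) = [[1, -1], [-3, 4]]  ->  [[-126, 163], [-109, 141]]
... * rho(a^-1) = [[7, 3], [23, 10]]  ->  [[2867, 1252], [2480, 1083]]
... * rho(a^-1) = [[7, 3], [23, 10]]  ->  [[48865, 21121], [42269, 18270]]
... * rho(b) = [[1, -1], [-3, 4]]  ->  [[-14498, 35619], [-12541, 30811]]
... * rho(a^-1) = [[7, 3], [23, 10]]  ->  [[717751, 312696], [620866, 270487]]
... * rho(a^-1) = [[7, 3], [23, 10]]  ->  [[12216265, 5280213], [10567263, 4567468]]
... * rho(b^-1) = [[4, 1], [3, 1]]  ->  [[64705699, 17496478], [55971456, 15134731]]
... * rho(a^-1) = [[7, 3], [23, 10]]  ->  [[855358887, 369081877], [739899005, 319261678]]
... * rho(b^-1) = [[4, 1], [3, 1]]  ->  [[4528681179, 1224440764], [3917381054, 1059160683]]
... * rho(b^-1) = [[4, 1], [3, 1]]  ->  [[21788047008, 5753121943], [18847006265, 4976541737]]
... * rho(a) = [[10, -3], [-23, 7]]  ->  [[85558665391, -25092287423], [74009602699, -21705226636]]
tr = 85558665391 + -21705226636 = 63853438755

63853438755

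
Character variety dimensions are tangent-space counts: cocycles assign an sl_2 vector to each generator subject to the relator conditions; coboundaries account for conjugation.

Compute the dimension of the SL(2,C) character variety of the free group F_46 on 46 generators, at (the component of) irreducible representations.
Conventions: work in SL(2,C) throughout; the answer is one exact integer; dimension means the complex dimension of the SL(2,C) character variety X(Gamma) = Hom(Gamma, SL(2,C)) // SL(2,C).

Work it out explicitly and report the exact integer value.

135

The free group F_46: 46 generators, no relators.
Z^1(Gamma, Ad rho) = (sl_2)^46: a cocycle is a free choice of one sl_2 vector per generator, so dim Z^1 = 3*46 = 138.
dim B^1 = 3: the coboundary map is injective because an irreducible image has centralizer 0 in sl_2.
dim H^1 = 138 - 3 = 135, which is dim X.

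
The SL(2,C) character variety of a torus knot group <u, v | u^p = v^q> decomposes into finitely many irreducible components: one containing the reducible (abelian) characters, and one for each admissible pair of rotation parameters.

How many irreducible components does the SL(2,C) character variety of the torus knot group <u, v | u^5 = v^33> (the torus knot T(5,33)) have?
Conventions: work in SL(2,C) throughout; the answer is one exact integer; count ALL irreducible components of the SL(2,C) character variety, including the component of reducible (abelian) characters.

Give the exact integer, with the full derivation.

For T(5,33): irreducibility forces the central element u^5 = v^33 to one of +I, -I.
On an irreducible component, tr(u) is locked at 2*cos(pi*alpha/5) for some alpha in 1..4, and tr(v) at 2*cos(pi*beta/33) for some beta in 1..32.
u^5 = (-1)^alpha I and v^33 = (-1)^beta I must agree, so alpha and beta have equal parity.
count pairs: odd alpha (2 choices) x odd beta (16), plus even alpha (2) x even beta (16): 2*16 + 2*16 = 64.
components with irreducible characters: 64; plus the single component of reducible (abelian) characters: total 65.

65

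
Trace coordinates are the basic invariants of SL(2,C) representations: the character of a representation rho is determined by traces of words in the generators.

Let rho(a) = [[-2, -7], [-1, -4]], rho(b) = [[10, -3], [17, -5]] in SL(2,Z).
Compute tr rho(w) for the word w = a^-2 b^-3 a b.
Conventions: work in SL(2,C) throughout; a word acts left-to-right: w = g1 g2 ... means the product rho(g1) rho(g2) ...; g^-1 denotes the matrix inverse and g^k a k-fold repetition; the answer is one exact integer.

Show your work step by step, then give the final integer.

rho(a^-1) = [[-4, 7], [1, -2]]
... * rho(a^-1) = [[-4, 7], [1, -2]]  ->  [[23, -42], [-6, 11]]
... * rho(b^-1) = [[-5, 3], [-17, 10]]  ->  [[599, -351], [-157, 92]]
... * rho(b^-1) = [[-5, 3], [-17, 10]]  ->  [[2972, -1713], [-779, 449]]
... * rho(b^-1) = [[-5, 3], [-17, 10]]  ->  [[14261, -8214], [-3738, 2153]]
... * rho(a) = [[-2, -7], [-1, -4]]  ->  [[-20308, -66971], [5323, 17554]]
... * rho(b) = [[10, -3], [17, -5]]  ->  [[-1341587, 395779], [351648, -103739]]
tr = -1341587 + -103739 = -1445326

-1445326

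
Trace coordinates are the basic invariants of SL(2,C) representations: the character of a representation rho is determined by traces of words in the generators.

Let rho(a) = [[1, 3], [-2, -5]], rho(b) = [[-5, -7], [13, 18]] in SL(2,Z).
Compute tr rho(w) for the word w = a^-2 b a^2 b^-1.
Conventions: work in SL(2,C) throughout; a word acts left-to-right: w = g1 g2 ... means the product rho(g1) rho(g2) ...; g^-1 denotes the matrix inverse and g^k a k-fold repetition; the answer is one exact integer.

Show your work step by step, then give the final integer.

-3822

rho(a^-1) = [[-5, -3], [2, 1]]
... * rho(a^-1) = [[-5, -3], [2, 1]]  ->  [[19, 12], [-8, -5]]
... * rho(b) = [[-5, -7], [13, 18]]  ->  [[61, 83], [-25, -34]]
... * rho(a) = [[1, 3], [-2, -5]]  ->  [[-105, -232], [43, 95]]
... * rho(a) = [[1, 3], [-2, -5]]  ->  [[359, 845], [-147, -346]]
... * rho(b^-1) = [[18, 7], [-13, -5]]  ->  [[-4523, -1712], [1852, 701]]
tr = -4523 + 701 = -3822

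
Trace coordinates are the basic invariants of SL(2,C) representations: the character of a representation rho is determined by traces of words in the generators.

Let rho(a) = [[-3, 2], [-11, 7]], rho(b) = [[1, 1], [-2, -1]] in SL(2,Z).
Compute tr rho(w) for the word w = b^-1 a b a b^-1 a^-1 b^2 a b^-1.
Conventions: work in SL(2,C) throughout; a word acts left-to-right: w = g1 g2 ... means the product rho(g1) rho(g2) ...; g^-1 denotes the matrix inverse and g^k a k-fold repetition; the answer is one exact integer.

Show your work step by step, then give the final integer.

-623

rho(b^-1) = [[-1, -1], [2, 1]]
... * rho(a) = [[-3, 2], [-11, 7]]  ->  [[14, -9], [-17, 11]]
... * rho(b) = [[1, 1], [-2, -1]]  ->  [[32, 23], [-39, -28]]
... * rho(a) = [[-3, 2], [-11, 7]]  ->  [[-349, 225], [425, -274]]
... * rho(b^-1) = [[-1, -1], [2, 1]]  ->  [[799, 574], [-973, -699]]
... * rho(a^-1) = [[7, -2], [11, -3]]  ->  [[11907, -3320], [-14500, 4043]]
... * rho(b) = [[1, 1], [-2, -1]]  ->  [[18547, 15227], [-22586, -18543]]
... * rho(b) = [[1, 1], [-2, -1]]  ->  [[-11907, 3320], [14500, -4043]]
... * rho(a) = [[-3, 2], [-11, 7]]  ->  [[-799, -574], [973, 699]]
... * rho(b^-1) = [[-1, -1], [2, 1]]  ->  [[-349, 225], [425, -274]]
tr = -349 + -274 = -623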